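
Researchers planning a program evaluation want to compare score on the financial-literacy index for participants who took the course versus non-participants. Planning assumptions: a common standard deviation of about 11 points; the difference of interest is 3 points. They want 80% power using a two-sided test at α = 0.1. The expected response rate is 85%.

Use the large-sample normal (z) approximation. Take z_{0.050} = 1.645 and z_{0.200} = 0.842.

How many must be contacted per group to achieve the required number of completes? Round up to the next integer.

n = (z_{α/2} + z_β)² · (σ₁² + σ₂²) / δ²
  = (1.645 + 0.842)² · (2·11² = 242) / 3²
  = 6.1852 · 242 / 9
  = 166.31
Adjust for 85% response: 166.31 / 0.85 = 195.66.
Round up → n = 196 per group.

n = 196 per group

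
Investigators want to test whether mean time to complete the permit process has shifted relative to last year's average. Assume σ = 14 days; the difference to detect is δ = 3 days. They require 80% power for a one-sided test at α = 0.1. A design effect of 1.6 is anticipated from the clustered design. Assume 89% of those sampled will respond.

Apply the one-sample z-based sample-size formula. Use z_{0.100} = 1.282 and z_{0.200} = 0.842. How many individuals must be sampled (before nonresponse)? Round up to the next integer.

n = 177

n = (z_α + z_β)² · σ² / δ²
  = (1.282 + 0.842)² · 14² / 3²
  = 4.5114 · 196 / 9
  = 98.25
Design effect: 1.6 × 98.25 = 157.20.
Adjust for 89% response: 157.20 / 0.89 = 176.63.
Round up → n = 177.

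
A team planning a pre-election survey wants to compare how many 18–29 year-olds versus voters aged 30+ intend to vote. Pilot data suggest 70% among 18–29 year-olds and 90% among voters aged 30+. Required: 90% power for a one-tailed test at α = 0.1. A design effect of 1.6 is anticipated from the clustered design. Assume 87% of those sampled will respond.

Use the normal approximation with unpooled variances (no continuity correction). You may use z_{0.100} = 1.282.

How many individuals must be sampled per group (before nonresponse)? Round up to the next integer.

n = 91 per group

n = (z_α + z_β)² · [p₁(1−p₁) + p₂(1−p₂)] / (p₁ − p₂)²
  = (1.282 + 1.282)² · (0.70·0.30 + 0.90·0.10) / (-0.20)²
  = (2.564)² · (0.2100 + 0.0900) / 0.0400
  = 6.5741 · 0.3000 / 0.0400
  = 49.31
Design effect: 1.6 × 49.31 = 78.89.
Adjust for 87% response: 78.89 / 0.87 = 90.68.
Round up → n = 91 per group.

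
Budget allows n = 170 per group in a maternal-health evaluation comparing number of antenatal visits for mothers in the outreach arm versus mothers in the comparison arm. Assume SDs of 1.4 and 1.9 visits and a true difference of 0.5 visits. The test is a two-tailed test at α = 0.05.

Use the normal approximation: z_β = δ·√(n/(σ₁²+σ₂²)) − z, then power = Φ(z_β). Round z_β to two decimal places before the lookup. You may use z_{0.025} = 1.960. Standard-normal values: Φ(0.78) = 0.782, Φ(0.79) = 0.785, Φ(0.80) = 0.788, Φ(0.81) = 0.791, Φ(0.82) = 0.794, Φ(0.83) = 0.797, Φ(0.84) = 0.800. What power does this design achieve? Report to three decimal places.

z_β = δ·√(n/(σ₁²+σ₂²)) − z_{α/2}
    = 0.5 · √(170/5.57) − 1.960
    = 0.5 · 5.52455 − 1.960
    = 2.7623 − 1.960 = 0.8023 → 0.80
Power = Φ(0.80) = 0.788.

Power ≈ 0.788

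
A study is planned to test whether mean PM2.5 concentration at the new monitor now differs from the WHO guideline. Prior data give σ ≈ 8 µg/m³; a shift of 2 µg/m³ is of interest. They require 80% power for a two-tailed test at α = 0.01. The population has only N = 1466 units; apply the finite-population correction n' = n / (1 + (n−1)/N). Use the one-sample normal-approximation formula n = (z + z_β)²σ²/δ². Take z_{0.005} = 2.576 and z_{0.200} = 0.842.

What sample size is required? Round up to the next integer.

n = 166

n = (z_{α/2} + z_β)² · σ² / δ²
  = (2.576 + 0.842)² · 8² / 2²
  = 11.6827 · 64 / 4
  = 186.92
Finite-population correction (N = 1466): 186.92 / (1 + (186.92 − 1)/1466) = 165.89.
Round up → n = 166.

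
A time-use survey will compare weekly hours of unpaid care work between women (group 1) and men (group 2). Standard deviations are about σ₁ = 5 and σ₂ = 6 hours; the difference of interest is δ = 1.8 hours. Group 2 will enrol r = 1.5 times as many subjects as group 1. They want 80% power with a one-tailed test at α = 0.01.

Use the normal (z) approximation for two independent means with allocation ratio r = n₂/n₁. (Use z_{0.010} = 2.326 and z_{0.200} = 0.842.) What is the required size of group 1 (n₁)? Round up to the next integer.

n₁ = 152

n₁ = (z_α + z_β)² · (σ₁² + σ₂²/r) / δ²
   = (2.326 + 0.842)² · (5² + 6²/1.5) / 1.8²
   = 10.0362 · (25 + 24) / 3.24
   = 10.0362 · 49 / 3.24
   = 151.78
Round up → n₁ = 152; n₂ = r·n₁ = 1.5 × 152 = 228.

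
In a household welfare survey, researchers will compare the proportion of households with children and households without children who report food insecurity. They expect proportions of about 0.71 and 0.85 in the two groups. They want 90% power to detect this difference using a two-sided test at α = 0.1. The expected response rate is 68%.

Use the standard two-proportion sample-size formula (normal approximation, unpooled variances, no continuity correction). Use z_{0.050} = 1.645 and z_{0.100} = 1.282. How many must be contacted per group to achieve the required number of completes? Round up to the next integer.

n = (z_{α/2} + z_β)² · [p₁(1−p₁) + p₂(1−p₂)] / (p₁ − p₂)²
  = (1.645 + 1.282)² · (0.71·0.29 + 0.85·0.15) / (-0.14)²
  = (2.927)² · (0.2059 + 0.1275) / 0.0196
  = 8.5673 · 0.3334 / 0.0196
  = 145.73
Adjust for 68% response: 145.73 / 0.68 = 214.31.
Round up → n = 215 per group.

n = 215 per group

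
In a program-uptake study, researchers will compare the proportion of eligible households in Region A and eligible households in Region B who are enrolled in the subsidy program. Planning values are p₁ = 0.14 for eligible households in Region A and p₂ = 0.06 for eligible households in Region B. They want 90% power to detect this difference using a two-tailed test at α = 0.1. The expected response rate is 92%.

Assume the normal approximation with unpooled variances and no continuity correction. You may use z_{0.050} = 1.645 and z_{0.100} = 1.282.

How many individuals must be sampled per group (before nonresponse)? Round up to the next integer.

n = 258 per group

n = (z_{α/2} + z_β)² · [p₁(1−p₁) + p₂(1−p₂)] / (p₁ − p₂)²
  = (1.645 + 1.282)² · (0.14·0.86 + 0.06·0.94) / (0.08)²
  = (2.927)² · (0.1204 + 0.0564) / 0.0064
  = 8.5673 · 0.1768 / 0.0064
  = 236.67
Adjust for 92% response: 236.67 / 0.92 = 257.25.
Round up → n = 258 per group.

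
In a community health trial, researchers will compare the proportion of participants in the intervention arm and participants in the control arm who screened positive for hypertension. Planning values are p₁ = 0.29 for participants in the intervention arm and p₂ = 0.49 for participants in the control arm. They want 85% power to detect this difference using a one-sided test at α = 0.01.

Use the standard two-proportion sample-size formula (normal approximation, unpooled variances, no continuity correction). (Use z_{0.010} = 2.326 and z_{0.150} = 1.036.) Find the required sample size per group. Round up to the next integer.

n = 129 per group

n = (z_α + z_β)² · [p₁(1−p₁) + p₂(1−p₂)] / (p₁ − p₂)²
  = (2.326 + 1.036)² · (0.29·0.71 + 0.49·0.51) / (-0.20)²
  = (3.362)² · (0.2059 + 0.2499) / 0.0400
  = 11.3030 · 0.4558 / 0.0400
  = 128.80
Round up → n = 129 per group.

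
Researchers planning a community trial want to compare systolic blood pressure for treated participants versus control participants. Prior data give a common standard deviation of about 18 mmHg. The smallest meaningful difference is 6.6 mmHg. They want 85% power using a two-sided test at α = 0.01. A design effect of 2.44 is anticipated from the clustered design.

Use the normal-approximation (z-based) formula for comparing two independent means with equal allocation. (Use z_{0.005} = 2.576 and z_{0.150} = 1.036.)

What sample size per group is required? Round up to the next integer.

n = 474 per group

n = (z_{α/2} + z_β)² · (σ₁² + σ₂²) / δ²
  = (2.576 + 1.036)² · (2·18² = 648) / 6.6²
  = 13.0465 · 648 / 43.56
  = 194.08
Design effect: 2.44 × 194.08 = 473.56.
Round up → n = 474 per group.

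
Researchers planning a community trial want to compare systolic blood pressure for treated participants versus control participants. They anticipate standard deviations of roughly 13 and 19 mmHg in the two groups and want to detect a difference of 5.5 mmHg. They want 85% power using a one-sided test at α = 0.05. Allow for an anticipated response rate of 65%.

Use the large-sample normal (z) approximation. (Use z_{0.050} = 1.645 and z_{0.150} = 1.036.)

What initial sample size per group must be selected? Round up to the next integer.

n = 194 per group

n = (z_α + z_β)² · (σ₁² + σ₂²) / δ²
  = (1.645 + 1.036)² · (13² + 19² = 530) / 5.5²
  = 7.1878 · 530 / 30.25
  = 125.93
Adjust for 65% response: 125.93 / 0.65 = 193.75.
Round up → n = 194 per group.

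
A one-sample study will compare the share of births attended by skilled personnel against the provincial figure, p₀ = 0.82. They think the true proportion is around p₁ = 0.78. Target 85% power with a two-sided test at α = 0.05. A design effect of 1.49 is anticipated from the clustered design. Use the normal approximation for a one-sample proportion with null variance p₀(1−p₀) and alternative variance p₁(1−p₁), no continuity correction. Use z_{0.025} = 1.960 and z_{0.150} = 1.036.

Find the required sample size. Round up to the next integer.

n = [z_{α/2}·√(p₀q₀) + z_β·√(p₁q₁)]² / (p₁ − p₀)²
  = [1.960·√(0.82·0.18) + 1.036·√(0.78·0.22)]² / (-0.04)²
  = [1.960·0.3842 + 1.036·0.4142]² / 0.0016
  = [1.1822]² / 0.0016
  = 873.45
Design effect: 1.49 × 873.45 = 1301.44.
Round up → n = 1302.

n = 1302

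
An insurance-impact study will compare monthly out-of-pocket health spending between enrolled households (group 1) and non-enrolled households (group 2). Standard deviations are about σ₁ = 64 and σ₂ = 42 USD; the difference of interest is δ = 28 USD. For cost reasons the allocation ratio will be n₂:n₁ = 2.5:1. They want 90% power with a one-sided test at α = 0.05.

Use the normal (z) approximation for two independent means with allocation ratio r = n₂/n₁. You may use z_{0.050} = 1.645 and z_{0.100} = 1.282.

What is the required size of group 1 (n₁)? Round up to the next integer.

n₁ = (z_α + z_β)² · (σ₁² + σ₂²/r) / δ²
   = (1.645 + 1.282)² · (64² + 42²/2.5) / 28²
   = 8.5673 · (4096 + 705.6) / 784
   = 8.5673 · 4801.6 / 784
   = 52.47
Round up → n₁ = 53; n₂ = r·n₁ = 2.5 × 53 = 133.

n₁ = 53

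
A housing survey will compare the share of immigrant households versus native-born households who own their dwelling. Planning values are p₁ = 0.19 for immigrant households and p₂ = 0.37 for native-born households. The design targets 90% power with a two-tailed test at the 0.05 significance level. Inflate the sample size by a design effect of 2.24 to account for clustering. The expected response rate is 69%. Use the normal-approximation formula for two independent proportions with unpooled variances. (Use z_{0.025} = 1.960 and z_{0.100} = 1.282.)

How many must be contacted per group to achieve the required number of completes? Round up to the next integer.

n = (z_{α/2} + z_β)² · [p₁(1−p₁) + p₂(1−p₂)] / (p₁ − p₂)²
  = (1.960 + 1.282)² · (0.19·0.81 + 0.37·0.63) / (-0.18)²
  = (3.242)² · (0.1539 + 0.2331) / 0.0324
  = 10.5106 · 0.3870 / 0.0324
  = 125.54
Design effect: 2.24 × 125.54 = 281.22.
Adjust for 69% response: 281.22 / 0.69 = 407.56.
Round up → n = 408 per group.

n = 408 per group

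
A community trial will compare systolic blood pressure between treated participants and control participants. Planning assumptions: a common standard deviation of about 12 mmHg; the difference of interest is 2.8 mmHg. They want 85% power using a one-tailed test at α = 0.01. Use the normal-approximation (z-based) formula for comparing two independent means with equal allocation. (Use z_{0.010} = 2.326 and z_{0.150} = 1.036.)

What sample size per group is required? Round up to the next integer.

n = (z_α + z_β)² · (σ₁² + σ₂²) / δ²
  = (2.326 + 1.036)² · (2·12² = 288) / 2.8²
  = 11.3030 · 288 / 7.84
  = 415.21
Round up → n = 416 per group.

n = 416 per group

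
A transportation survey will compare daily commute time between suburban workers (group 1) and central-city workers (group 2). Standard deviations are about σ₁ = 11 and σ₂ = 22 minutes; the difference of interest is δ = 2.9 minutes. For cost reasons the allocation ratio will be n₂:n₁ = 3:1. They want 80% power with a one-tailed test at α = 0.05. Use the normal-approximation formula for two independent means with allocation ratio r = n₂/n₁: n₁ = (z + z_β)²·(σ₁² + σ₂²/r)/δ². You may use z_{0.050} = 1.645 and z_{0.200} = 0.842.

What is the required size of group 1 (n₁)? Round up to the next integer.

n₁ = (z_α + z_β)² · (σ₁² + σ₂²/r) / δ²
   = (1.645 + 0.842)² · (11² + 22²/3) / 2.9²
   = 6.1852 · (121 + 161.3333) / 8.41
   = 6.1852 · 282.3333 / 8.41
   = 207.64
Round up → n₁ = 208; n₂ = r·n₁ = 3 × 208 = 624.

n₁ = 208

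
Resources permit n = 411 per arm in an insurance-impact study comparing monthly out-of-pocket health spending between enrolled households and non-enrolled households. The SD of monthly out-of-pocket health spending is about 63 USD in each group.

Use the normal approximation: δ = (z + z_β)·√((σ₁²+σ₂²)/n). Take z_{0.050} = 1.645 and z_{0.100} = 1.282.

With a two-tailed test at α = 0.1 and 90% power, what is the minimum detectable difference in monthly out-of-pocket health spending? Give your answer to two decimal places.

δ = (z_{α/2} + z_β) · √((σ₁²+σ₂²)/n)
  = (1.645 + 1.282) · √(7938/411)
  = 2.927 · √19.3139
  = 2.927 · 4.3948
  = 12.8634

Minimum detectable difference ≈ 12.86 USD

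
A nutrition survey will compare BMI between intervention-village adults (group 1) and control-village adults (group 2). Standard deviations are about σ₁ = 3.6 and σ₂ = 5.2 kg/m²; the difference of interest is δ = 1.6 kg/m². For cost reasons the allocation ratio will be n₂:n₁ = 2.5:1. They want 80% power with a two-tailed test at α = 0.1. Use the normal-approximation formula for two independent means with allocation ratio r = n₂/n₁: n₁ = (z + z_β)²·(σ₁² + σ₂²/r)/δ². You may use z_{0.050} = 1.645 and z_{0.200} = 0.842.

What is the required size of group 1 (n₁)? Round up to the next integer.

n₁ = 58

n₁ = (z_{α/2} + z_β)² · (σ₁² + σ₂²/r) / δ²
   = (1.645 + 0.842)² · (3.6² + 5.2²/2.5) / 1.6²
   = 6.1852 · (12.96 + 10.816) / 2.56
   = 6.1852 · 23.776 / 2.56
   = 57.44
Round up → n₁ = 58; n₂ = r·n₁ = 2.5 × 58 = 145.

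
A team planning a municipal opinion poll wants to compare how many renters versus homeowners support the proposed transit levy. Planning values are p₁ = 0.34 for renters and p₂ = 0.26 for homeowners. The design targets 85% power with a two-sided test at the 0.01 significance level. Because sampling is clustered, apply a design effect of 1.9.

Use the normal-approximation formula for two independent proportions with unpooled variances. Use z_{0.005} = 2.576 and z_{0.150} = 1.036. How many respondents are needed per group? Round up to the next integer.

n = (z_{α/2} + z_β)² · [p₁(1−p₁) + p₂(1−p₂)] / (p₁ − p₂)²
  = (2.576 + 1.036)² · (0.34·0.66 + 0.26·0.74) / (0.08)²
  = (3.612)² · (0.2244 + 0.1924) / 0.0064
  = 13.0465 · 0.4168 / 0.0064
  = 849.66
Design effect: 1.9 × 849.66 = 1614.35.
Round up → n = 1615 per group.

n = 1615 per group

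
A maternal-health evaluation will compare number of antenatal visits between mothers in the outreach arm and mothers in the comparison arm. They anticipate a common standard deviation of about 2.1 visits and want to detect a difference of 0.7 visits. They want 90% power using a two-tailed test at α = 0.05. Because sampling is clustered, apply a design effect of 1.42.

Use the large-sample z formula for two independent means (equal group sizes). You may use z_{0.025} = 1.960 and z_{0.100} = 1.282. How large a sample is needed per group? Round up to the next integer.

n = (z_{α/2} + z_β)² · (σ₁² + σ₂²) / δ²
  = (1.960 + 1.282)² · (2·2.1² = 8.82) / 0.7²
  = 10.5106 · 8.82 / 0.49
  = 189.19
Design effect: 1.42 × 189.19 = 268.65.
Round up → n = 269 per group.

n = 269 per group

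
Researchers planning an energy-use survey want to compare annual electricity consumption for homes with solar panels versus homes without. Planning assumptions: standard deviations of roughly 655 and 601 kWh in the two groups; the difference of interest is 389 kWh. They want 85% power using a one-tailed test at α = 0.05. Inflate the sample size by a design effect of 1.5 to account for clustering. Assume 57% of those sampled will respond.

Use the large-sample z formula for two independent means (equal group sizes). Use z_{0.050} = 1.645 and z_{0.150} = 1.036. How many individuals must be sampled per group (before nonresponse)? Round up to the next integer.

n = (z_α + z_β)² · (σ₁² + σ₂²) / δ²
  = (1.645 + 1.036)² · (655² + 601² = 790226) / 389²
  = 7.1878 · 790226 / 151321
  = 37.54
Design effect: 1.5 × 37.54 = 56.30.
Adjust for 57% response: 56.30 / 0.57 = 98.78.
Round up → n = 99 per group.

n = 99 per group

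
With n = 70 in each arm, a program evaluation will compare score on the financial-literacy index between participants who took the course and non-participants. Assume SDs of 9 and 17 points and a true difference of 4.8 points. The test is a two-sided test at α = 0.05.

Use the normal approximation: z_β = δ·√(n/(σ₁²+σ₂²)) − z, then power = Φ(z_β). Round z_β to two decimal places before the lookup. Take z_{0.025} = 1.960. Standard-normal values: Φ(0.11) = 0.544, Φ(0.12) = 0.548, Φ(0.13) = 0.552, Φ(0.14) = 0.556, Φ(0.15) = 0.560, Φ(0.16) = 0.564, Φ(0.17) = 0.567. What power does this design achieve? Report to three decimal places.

z_β = δ·√(n/(σ₁²+σ₂²)) − z_{α/2}
    = 4.8 · √(70/370) − 1.960
    = 4.8 · 0.43496 − 1.960
    = 2.0878 − 1.960 = 0.1278 → 0.13
Power = Φ(0.13) = 0.552.

Power ≈ 0.552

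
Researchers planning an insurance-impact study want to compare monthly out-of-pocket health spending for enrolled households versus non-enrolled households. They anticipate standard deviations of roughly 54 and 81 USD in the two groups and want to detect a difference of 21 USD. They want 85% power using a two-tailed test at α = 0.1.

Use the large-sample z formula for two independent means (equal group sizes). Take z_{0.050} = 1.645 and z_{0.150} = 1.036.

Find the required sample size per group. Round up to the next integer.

n = 155 per group

n = (z_{α/2} + z_β)² · (σ₁² + σ₂²) / δ²
  = (1.645 + 1.036)² · (54² + 81² = 9477) / 21²
  = 7.1878 · 9477 / 441
  = 154.46
Round up → n = 155 per group.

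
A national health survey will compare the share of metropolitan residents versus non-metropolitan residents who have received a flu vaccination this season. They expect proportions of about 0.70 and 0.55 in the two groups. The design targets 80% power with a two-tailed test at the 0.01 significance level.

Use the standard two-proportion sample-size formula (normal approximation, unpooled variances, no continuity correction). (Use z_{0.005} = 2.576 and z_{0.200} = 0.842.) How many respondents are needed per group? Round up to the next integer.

n = (z_{α/2} + z_β)² · [p₁(1−p₁) + p₂(1−p₂)] / (p₁ − p₂)²
  = (2.576 + 0.842)² · (0.70·0.30 + 0.55·0.45) / (0.15)²
  = (3.418)² · (0.2100 + 0.2475) / 0.0225
  = 11.6827 · 0.4575 / 0.0225
  = 237.55
Round up → n = 238 per group.

n = 238 per group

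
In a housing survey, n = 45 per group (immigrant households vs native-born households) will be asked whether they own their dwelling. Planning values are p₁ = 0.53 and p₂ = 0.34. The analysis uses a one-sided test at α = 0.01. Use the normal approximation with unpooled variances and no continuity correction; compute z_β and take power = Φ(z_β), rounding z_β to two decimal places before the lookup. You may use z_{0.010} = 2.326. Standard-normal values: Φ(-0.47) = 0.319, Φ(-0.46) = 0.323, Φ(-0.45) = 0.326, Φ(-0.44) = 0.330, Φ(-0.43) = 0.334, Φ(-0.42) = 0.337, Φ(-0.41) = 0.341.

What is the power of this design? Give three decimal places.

z_β = |p₁−p₂|·√(n/[p₁q₁+p₂q₂]) − z_α
    = 0.19 · √(45/0.4735) − 2.326
    = 0.19 · 9.7487 − 2.326
    = 1.8523 − 2.326 = -0.4737 → -0.47
Power = Φ(-0.47) = 0.319.

Power ≈ 0.319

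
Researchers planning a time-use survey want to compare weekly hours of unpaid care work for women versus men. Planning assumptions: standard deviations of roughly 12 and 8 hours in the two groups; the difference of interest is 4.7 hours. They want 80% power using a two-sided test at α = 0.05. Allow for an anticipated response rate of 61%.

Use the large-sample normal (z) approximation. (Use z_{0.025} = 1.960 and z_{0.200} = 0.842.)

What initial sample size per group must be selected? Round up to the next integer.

n = 122 per group

n = (z_{α/2} + z_β)² · (σ₁² + σ₂²) / δ²
  = (1.960 + 0.842)² · (12² + 8² = 208) / 4.7²
  = 7.8512 · 208 / 22.09
  = 73.93
Adjust for 61% response: 73.93 / 0.61 = 121.19.
Round up → n = 122 per group.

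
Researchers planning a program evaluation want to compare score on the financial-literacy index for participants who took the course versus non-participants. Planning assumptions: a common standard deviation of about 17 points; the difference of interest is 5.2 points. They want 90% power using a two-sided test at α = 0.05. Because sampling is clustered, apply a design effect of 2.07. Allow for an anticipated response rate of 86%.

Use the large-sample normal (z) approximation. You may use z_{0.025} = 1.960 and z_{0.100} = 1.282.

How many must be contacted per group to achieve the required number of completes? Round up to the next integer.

n = 541 per group

n = (z_{α/2} + z_β)² · (σ₁² + σ₂²) / δ²
  = (1.960 + 1.282)² · (2·17² = 578) / 5.2²
  = 10.5106 · 578 / 27.04
  = 224.67
Design effect: 2.07 × 224.67 = 465.07.
Adjust for 86% response: 465.07 / 0.86 = 540.78.
Round up → n = 541 per group.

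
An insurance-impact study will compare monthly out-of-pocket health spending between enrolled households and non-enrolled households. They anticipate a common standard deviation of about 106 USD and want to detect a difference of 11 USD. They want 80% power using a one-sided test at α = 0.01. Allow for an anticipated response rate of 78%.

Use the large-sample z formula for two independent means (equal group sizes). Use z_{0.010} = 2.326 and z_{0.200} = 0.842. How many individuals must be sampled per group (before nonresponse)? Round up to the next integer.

n = (z_α + z_β)² · (σ₁² + σ₂²) / δ²
  = (2.326 + 0.842)² · (2·106² = 22472) / 11²
  = 10.0362 · 22472 / 121
  = 1863.92
Adjust for 78% response: 1863.92 / 0.78 = 2389.64.
Round up → n = 2390 per group.

n = 2390 per group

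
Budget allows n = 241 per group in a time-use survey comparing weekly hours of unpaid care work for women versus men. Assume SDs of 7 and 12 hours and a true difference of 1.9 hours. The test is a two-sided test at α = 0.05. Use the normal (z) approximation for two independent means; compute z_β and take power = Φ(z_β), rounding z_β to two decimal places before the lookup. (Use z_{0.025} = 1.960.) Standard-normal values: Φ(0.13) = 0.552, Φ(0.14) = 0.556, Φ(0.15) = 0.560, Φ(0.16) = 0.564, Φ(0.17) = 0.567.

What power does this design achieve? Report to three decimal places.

z_β = δ·√(n/(σ₁²+σ₂²)) − z_{α/2}
    = 1.9 · √(241/193) − 1.960
    = 1.9 · 1.11745 − 1.960
    = 2.1232 − 1.960 = 0.1632 → 0.16
Power = Φ(0.16) = 0.564.

Power ≈ 0.564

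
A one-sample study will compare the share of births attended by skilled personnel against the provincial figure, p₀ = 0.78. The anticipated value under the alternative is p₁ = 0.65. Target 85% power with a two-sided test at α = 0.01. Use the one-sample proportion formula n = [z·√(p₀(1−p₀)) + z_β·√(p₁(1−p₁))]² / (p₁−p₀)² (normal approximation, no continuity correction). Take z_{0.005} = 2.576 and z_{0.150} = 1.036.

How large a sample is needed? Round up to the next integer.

n = 145

n = [z_{α/2}·√(p₀q₀) + z_β·√(p₁q₁)]² / (p₁ − p₀)²
  = [2.576·√(0.78·0.22) + 1.036·√(0.65·0.35)]² / (-0.13)²
  = [2.576·0.4142 + 1.036·0.4770]² / 0.0169
  = [1.5612]² / 0.0169
  = 144.23
Round up → n = 145.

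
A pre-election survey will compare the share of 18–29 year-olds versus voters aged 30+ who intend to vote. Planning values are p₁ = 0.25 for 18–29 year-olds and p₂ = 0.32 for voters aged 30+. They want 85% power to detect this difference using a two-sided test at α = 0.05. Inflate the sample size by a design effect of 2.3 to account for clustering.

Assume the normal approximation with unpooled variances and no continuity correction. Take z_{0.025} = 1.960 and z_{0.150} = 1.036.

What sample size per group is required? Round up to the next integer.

n = 1707 per group

n = (z_{α/2} + z_β)² · [p₁(1−p₁) + p₂(1−p₂)] / (p₁ − p₂)²
  = (1.960 + 1.036)² · (0.25·0.75 + 0.32·0.68) / (-0.07)²
  = (2.996)² · (0.1875 + 0.2176) / 0.0049
  = 8.9760 · 0.4051 / 0.0049
  = 742.08
Design effect: 2.3 × 742.08 = 1706.78.
Round up → n = 1707 per group.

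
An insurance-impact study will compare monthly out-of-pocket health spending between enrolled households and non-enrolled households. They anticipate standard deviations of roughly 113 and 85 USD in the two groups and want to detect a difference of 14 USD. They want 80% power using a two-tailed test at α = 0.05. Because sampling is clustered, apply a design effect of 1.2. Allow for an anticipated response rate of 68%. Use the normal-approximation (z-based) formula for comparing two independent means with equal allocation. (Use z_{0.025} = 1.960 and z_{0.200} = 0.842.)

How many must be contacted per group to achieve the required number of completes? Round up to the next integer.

n = 1414 per group

n = (z_{α/2} + z_β)² · (σ₁² + σ₂²) / δ²
  = (1.960 + 0.842)² · (113² + 85² = 19994) / 14²
  = 7.8512 · 19994 / 196
  = 800.90
Design effect: 1.2 × 800.90 = 961.08.
Adjust for 68% response: 961.08 / 0.68 = 1413.36.
Round up → n = 1414 per group.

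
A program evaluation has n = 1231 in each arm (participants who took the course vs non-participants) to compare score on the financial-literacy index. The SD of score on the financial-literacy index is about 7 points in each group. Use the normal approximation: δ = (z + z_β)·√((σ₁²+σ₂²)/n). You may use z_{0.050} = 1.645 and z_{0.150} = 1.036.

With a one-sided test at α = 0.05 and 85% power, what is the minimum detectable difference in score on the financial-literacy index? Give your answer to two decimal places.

δ = (z_α + z_β) · √((σ₁²+σ₂²)/n)
  = (1.645 + 1.036) · √(98/1231)
  = 2.681 · √0.07961
  = 2.681 · 0.2822
  = 0.7565

Minimum detectable difference ≈ 0.76 points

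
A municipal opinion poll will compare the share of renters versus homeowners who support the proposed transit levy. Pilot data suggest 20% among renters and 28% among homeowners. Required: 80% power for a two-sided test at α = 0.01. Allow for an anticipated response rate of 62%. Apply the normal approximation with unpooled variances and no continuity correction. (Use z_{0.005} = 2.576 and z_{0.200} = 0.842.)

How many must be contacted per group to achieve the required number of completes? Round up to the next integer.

n = 1065 per group

n = (z_{α/2} + z_β)² · [p₁(1−p₁) + p₂(1−p₂)] / (p₁ − p₂)²
  = (2.576 + 0.842)² · (0.20·0.80 + 0.28·0.72) / (-0.08)²
  = (3.418)² · (0.1600 + 0.2016) / 0.0064
  = 11.6827 · 0.3616 / 0.0064
  = 660.07
Adjust for 62% response: 660.07 / 0.62 = 1064.64.
Round up → n = 1065 per group.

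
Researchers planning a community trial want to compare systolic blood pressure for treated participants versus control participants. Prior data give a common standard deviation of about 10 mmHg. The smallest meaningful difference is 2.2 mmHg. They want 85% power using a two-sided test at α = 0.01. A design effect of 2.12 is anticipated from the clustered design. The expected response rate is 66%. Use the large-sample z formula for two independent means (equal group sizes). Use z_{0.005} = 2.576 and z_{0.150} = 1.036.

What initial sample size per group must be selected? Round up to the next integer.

n = (z_{α/2} + z_β)² · (σ₁² + σ₂²) / δ²
  = (2.576 + 1.036)² · (2·10² = 200) / 2.2²
  = 13.0465 · 200 / 4.84
  = 539.11
Design effect: 2.12 × 539.11 = 1142.92.
Adjust for 66% response: 1142.92 / 0.66 = 1731.70.
Round up → n = 1732 per group.

n = 1732 per group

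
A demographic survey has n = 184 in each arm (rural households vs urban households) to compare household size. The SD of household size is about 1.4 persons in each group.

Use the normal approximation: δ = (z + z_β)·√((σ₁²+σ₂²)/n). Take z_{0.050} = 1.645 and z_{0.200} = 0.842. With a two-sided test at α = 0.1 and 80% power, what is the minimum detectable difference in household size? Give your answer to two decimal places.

Minimum detectable difference ≈ 0.36 persons

δ = (z_{α/2} + z_β) · √((σ₁²+σ₂²)/n)
  = (1.645 + 0.842) · √(3.92/184)
  = 2.487 · √0.0213
  = 2.487 · 0.1460
  = 0.3630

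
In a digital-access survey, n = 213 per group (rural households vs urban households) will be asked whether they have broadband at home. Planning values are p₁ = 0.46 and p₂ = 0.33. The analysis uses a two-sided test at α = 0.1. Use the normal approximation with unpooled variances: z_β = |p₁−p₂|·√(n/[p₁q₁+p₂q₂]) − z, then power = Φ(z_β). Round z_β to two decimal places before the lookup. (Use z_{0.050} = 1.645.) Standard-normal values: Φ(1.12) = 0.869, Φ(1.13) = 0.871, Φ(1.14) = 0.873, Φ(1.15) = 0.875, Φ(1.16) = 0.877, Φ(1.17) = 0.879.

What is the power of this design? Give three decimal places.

z_β = |p₁−p₂|·√(n/[p₁q₁+p₂q₂]) − z_{α/2}
    = 0.13 · √(213/0.4695) − 1.645
    = 0.13 · 21.2996 − 1.645
    = 2.7690 − 1.645 = 1.1240 → 1.12
Power = Φ(1.12) = 0.869.

Power ≈ 0.869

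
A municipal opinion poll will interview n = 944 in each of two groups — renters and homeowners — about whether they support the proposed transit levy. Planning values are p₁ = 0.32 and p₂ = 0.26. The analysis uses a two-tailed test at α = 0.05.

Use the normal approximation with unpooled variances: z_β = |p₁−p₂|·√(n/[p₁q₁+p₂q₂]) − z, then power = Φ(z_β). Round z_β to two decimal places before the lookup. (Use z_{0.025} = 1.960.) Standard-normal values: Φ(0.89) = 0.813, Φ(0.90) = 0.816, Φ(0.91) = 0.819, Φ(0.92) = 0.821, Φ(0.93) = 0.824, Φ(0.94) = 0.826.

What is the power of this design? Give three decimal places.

z_β = |p₁−p₂|·√(n/[p₁q₁+p₂q₂]) − z_{α/2}
    = 0.06 · √(944/0.4100) − 1.960
    = 0.06 · 47.9837 − 1.960
    = 2.8790 − 1.960 = 0.9190 → 0.92
Power = Φ(0.92) = 0.821.

Power ≈ 0.821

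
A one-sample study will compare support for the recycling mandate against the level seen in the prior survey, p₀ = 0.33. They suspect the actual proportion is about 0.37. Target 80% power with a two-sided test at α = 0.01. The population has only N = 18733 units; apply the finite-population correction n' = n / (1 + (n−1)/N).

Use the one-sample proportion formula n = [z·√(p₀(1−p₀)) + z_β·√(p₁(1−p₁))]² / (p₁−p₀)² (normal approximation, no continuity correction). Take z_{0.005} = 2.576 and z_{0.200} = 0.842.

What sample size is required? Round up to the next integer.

n = [z_{α/2}·√(p₀q₀) + z_β·√(p₁q₁)]² / (p₁ − p₀)²
  = [2.576·√(0.33·0.67) + 0.842·√(0.37·0.63)]² / (0.04)²
  = [2.576·0.4702 + 0.842·0.4828]² / 0.0016
  = [1.6178]² / 0.0016
  = 1635.78
Finite-population correction (N = 18733): 1635.78 / (1 + (1635.78 − 1)/18733) = 1504.48.
Round up → n = 1505.

n = 1505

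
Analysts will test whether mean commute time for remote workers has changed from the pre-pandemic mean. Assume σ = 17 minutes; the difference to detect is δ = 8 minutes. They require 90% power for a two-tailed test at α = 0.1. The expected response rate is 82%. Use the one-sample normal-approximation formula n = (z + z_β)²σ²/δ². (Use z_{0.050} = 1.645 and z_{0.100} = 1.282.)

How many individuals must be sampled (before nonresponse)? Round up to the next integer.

n = 48

n = (z_{α/2} + z_β)² · σ² / δ²
  = (1.645 + 1.282)² · 17² / 8²
  = 8.5673 · 289 / 64
  = 38.69
Adjust for 82% response: 38.69 / 0.82 = 47.18.
Round up → n = 48.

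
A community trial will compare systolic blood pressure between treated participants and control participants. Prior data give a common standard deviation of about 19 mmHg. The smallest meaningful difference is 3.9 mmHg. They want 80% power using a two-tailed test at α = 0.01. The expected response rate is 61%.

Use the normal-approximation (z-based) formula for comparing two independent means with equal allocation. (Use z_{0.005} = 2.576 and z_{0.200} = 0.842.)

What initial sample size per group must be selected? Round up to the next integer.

n = (z_{α/2} + z_β)² · (σ₁² + σ₂²) / δ²
  = (2.576 + 0.842)² · (2·19² = 722) / 3.9²
  = 11.6827 · 722 / 15.21
  = 554.56
Adjust for 61% response: 554.56 / 0.61 = 909.12.
Round up → n = 910 per group.

n = 910 per group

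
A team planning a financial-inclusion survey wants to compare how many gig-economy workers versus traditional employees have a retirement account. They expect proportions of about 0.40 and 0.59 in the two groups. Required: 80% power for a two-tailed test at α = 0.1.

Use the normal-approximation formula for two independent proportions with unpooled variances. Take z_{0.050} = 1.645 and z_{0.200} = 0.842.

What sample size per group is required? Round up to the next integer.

n = (z_{α/2} + z_β)² · [p₁(1−p₁) + p₂(1−p₂)] / (p₁ − p₂)²
  = (1.645 + 0.842)² · (0.40·0.60 + 0.59·0.41) / (-0.19)²
  = (2.487)² · (0.2400 + 0.2419) / 0.0361
  = 6.1852 · 0.4819 / 0.0361
  = 82.57
Round up → n = 83 per group.

n = 83 per group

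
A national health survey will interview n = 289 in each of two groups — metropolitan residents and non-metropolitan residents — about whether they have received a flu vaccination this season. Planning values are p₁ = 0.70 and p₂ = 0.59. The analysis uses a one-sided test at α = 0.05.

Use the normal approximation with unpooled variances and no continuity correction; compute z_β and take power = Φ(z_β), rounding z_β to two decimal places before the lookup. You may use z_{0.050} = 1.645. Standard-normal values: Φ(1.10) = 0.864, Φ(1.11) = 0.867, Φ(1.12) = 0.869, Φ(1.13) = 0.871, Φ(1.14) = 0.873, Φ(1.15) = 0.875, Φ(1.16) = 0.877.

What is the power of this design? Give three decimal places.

Power ≈ 0.873

z_β = |p₁−p₂|·√(n/[p₁q₁+p₂q₂]) − z_α
    = 0.11 · √(289/0.4519) − 1.645
    = 0.11 · 25.2888 − 1.645
    = 2.7818 − 1.645 = 1.1368 → 1.14
Power = Φ(1.14) = 0.873.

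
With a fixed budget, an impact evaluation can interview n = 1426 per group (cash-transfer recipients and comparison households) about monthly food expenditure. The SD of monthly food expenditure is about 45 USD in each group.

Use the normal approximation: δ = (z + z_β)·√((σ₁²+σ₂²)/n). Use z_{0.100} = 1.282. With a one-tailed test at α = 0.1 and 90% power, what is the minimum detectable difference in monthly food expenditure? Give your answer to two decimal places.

Minimum detectable difference ≈ 4.32 USD

δ = (z_α + z_β) · √((σ₁²+σ₂²)/n)
  = (1.282 + 1.282) · √(4050/1426)
  = 2.564 · √2.8401
  = 2.564 · 1.6853
  = 4.3210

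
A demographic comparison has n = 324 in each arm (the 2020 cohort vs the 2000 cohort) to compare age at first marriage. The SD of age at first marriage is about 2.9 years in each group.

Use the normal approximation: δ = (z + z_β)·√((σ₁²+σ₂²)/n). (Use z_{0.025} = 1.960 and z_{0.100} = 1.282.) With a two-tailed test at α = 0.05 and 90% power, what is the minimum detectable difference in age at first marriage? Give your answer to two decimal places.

Minimum detectable difference ≈ 0.74 years

δ = (z_{α/2} + z_β) · √((σ₁²+σ₂²)/n)
  = (1.960 + 1.282) · √(16.82/324)
  = 3.242 · √0.05191
  = 3.242 · 0.2278
  = 0.7387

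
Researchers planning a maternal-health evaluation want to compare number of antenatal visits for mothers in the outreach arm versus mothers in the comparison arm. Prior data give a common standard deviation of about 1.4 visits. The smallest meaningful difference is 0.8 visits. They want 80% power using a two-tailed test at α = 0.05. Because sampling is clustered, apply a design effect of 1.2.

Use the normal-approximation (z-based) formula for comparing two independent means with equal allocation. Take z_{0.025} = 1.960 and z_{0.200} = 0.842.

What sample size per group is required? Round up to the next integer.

n = 58 per group

n = (z_{α/2} + z_β)² · (σ₁² + σ₂²) / δ²
  = (1.960 + 0.842)² · (2·1.4² = 3.92) / 0.8²
  = 7.8512 · 3.92 / 0.64
  = 48.09
Design effect: 1.2 × 48.09 = 57.71.
Round up → n = 58 per group.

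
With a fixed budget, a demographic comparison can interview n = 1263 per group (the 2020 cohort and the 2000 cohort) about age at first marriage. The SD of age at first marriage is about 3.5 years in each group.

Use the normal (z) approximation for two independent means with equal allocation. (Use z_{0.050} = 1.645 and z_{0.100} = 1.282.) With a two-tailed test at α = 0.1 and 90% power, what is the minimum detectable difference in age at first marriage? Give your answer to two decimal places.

δ = (z_{α/2} + z_β) · √((σ₁²+σ₂²)/n)
  = (1.645 + 1.282) · √(24.5/1263)
  = 2.927 · √0.0194
  = 2.927 · 0.1393
  = 0.4077

Minimum detectable difference ≈ 0.41 years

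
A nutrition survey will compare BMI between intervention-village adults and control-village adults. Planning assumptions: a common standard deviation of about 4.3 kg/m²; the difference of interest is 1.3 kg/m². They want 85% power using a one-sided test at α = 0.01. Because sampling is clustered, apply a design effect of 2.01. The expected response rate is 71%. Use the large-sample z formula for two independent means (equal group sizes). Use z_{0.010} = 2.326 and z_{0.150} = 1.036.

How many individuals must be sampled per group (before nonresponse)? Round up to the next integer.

n = 701 per group

n = (z_α + z_β)² · (σ₁² + σ₂²) / δ²
  = (2.326 + 1.036)² · (2·4.3² = 36.98) / 1.3²
  = 11.3030 · 36.98 / 1.69
  = 247.33
Design effect: 2.01 × 247.33 = 497.13.
Adjust for 71% response: 497.13 / 0.71 = 700.19.
Round up → n = 701 per group.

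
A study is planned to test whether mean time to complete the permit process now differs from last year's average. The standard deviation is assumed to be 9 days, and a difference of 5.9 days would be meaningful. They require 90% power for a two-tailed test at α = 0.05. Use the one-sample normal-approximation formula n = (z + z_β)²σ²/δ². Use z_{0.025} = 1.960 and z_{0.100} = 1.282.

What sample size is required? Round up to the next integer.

n = (z_{α/2} + z_β)² · σ² / δ²
  = (1.960 + 1.282)² · 9² / 5.9²
  = 10.5106 · 81 / 34.81
  = 24.46
Round up → n = 25.

n = 25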